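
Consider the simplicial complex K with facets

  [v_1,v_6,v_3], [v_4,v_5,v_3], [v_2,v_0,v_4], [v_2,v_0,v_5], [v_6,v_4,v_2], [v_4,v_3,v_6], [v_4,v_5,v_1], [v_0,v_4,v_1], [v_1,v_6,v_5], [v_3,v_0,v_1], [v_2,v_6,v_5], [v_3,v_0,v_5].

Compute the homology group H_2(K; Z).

Take the total order v_0 < v_1 < v_2 < v_3 < v_4 < v_5 < v_6 on the vertex set. Then K (dimension 2) consists of the simplices:

  0-simplices (7): [v_0], [v_1], [v_2], [v_3], [v_4], [v_5], [v_6]
  1-simplices (18): (18 of them)
  2-simplices (12): (12 of them)

so the chain groups are C_0 ≅ Z^7, C_1 ≅ Z^18, C_2 ≅ Z^12.

The boundary map ∂_1: C_1 → C_0 maps an edge to its endpoints' difference, ∂[p,q] = q − p.
This gives a 7×18 integer matrix of rank 6; reducing to Smith normal form yields diagonal entries (1,1,1,1,1,1).

∂_2: C_2 → C_1 maps a triangle to the signed sum of its edges. For instance
  ∂[v_1,v_3,v_6] = [v_3,v_6] − [v_1,v_6] + [v_1,v_3],
  ∂[v_0,v_1,v_4] = [v_1,v_4] − [v_0,v_4] + [v_0,v_1].
This gives a 18×12 integer matrix of rank 12; reducing to Smith normal form yields diagonal entries (1,1,1,1,1,1,1,1,1,1,1,2).

Now H_k = ker ∂_k / im ∂_{k+1}, so:

  H_2: rank ker ∂_2 − rank ∂_3 = (12 − 12) − 0 = 0, and there is no ∂_3, so H_2 ≅ 0.

(K is a triangulation of the real projective plane RP^2.)

H_2 ≅ 0.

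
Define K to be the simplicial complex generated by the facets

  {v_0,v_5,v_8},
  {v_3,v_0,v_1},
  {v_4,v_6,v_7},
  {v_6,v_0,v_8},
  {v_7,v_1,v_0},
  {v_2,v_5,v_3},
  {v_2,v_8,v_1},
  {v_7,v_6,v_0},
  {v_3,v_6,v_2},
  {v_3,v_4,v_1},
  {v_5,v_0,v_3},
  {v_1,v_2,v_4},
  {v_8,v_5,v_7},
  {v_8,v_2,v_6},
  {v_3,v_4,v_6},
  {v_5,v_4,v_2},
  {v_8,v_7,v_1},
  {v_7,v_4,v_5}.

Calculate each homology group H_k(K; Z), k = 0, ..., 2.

H_0 ≅ Z,  H_1 ≅ Z ⊕ Z/2,  H_2 = 0.

Fix the vertex order v_0 < v_1 < v_2 < v_3 < v_4 < v_5 < v_6 < v_7 < v_8 and write every simplex with vertices in increasing order. Then dim K = 2 and the simplices of K are:

  0-simplices (9): [v_0], [v_1], [v_2], [v_3], [v_4], [v_5], [v_6], [v_7], [v_8]
  1-simplices (27): (27 of them)
  2-simplices (18): (18 of them)

so the chain groups are C_0 ≅ Z^9, C_1 ≅ Z^27, C_2 ≅ Z^18.

∂_1: C_1 → C_0 is given by ∂[p,q] = [q] − [p].
The 9×27 boundary matrix has rank 8 and Smith normal form diag(1,1,1,1,1,1,1,1).

∂_2: C_2 → C_1 sends each 2-simplex [p,q,r] to [q,r] − [p,r] + [p,q]. For instance
  ∂[v_2,v_4,v_5] = [v_4,v_5] − [v_2,v_5] + [v_2,v_4],
  ∂[v_0,v_6,v_8] = [v_6,v_8] − [v_0,v_8] + [v_0,v_6].
The resulting 27×18 matrix has rank 18, and its Smith normal form has invariant factors (1,1,1,1,1,1,1,1,1,1,1,1,1,1,1,1,1,2).

From H_k ≅ ker(∂_k) / im(∂_{k+1}) we obtain:

  H_0: rank C_0 − rank ∂_1 = 9 − 8 = 1, and the invariant factors of ∂_1 are all 1, so H_0 ≅ Z.
  H_1: rank ker ∂_1 − rank ∂_2 = (27 − 8) − 18 = 1, and ∂_2 has invariant factor 2 > 1, so H_1 ≅ Z ⊕ Z/2.
  H_2: rank ker ∂_2 − rank ∂_3 = (18 − 18) − 0 = 0, and there is no ∂_3, so H_2 ≅ 0.

As a check, the Euler characteristic is 9 − 27 + 18 = 0, which agrees with 1 − 1 + 0 = 0.
(K is a triangulation of the Klein bottle.)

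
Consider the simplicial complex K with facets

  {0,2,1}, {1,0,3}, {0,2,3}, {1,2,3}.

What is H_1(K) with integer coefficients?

Take the total order 0 < 1 < 2 < 3 on the vertex set. Then K (dimension 2) consists of the simplices:

  0-simplices (4): [0], [1], [2], [3]
  1-simplices (6): [0,1], [0,2], [0,3], [1,2], [1,3], [2,3]
  2-simplices (4): [0,1,2], [0,1,3], [0,2,3], [1,2,3]

Hence C_0 ≅ Z^4, C_1 ≅ Z^6, C_2 ≅ Z^4.

The boundary map ∂_1: C_1 → C_0 sends each edge [p,q] (with p < q) to q − p. For instance
  ∂[2,3] = [3] − [2].
The resulting 4×6 matrix has rank 3, and its Smith normal form has invariant factors (1,1,1).

∂_2: C_2 → C_1 maps a triangle to the signed sum of its edges. For instance
  ∂[0,1,3] = [1,3] − [0,3] + [0,1],
  ∂[1,2,3] = [2,3] − [1,3] + [1,2].
The resulting 6×4 matrix has rank 3, and its Smith normal form has invariant factors (1,1,1).

Computing H_k = (kernel of ∂_k) / (image of ∂_{k+1}):

  H_1: rank ker ∂_1 − rank ∂_2 = (6 − 3) − 3 = 0, and the invariant factors of ∂_2 are all 1, so H_1 ≅ 0.

H_1 ≅ 0.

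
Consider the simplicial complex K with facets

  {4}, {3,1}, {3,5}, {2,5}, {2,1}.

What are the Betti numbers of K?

Fix the vertex order 1 < 2 < 3 < 4 < 5 and write every simplex with vertices in increasing order. Then dim K = 1 and the simplices of K are:

  0-simplices (5): [1], [2], [3], [4], [5]
  1-simplices (4): [1,2], [1,3], [2,5], [3,5]

Hence C_0 ≅ Z^5, C_1 ≅ Z^4.

∂_1: C_1 → C_0 sends each edge [p,q] (with p < q) to q − p. For instance
  ∂[3,5] = [5] − [3].
The 5×4 boundary matrix has rank 3 and Smith normal form diag(1,1,1).

Reading off H_k = ker ∂_k / im ∂_{k+1}:

  H_0: rank C_0 − rank ∂_1 = 5 − 3 = 2, and the invariant factors of ∂_1 are all 1, so H_0 = Z^2.
  H_1: rank ker ∂_1 − rank ∂_2 = (4 − 3) − 0 = 1, and there is no ∂_2, so H_1 = Z.

As a check, the Euler characteristic is 5 − 4 = 1, which agrees with 2 − 1 = 1.

Hence the Betti numbers are b_0 = 2, b_1 = 1.

b_0 = 2, b_1 = 1.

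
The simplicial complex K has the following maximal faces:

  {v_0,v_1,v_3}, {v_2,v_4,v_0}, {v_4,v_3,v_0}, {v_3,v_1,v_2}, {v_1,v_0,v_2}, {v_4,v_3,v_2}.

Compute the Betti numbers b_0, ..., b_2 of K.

We work with the vertex ordering v_0 < v_1 < v_2 < v_3 < v_4. The simplices of K, each written with vertices in increasing order, are:

  0-simplices (5): [v_0], [v_1], [v_2], [v_3], [v_4]
  1-simplices (9): [v_0,v_1], [v_0,v_2], [v_0,v_3], [v_0,v_4], [v_1,v_2], [v_1,v_3], [v_2,v_3], [v_2,v_4], [v_3,v_4]
  2-simplices (6): [v_0,v_1,v_2], [v_0,v_1,v_3], [v_0,v_2,v_4], [v_0,v_3,v_4], [v_1,v_2,v_3], [v_2,v_3,v_4]

Hence C_0 ≅ Z^5, C_1 ≅ Z^9, C_2 ≅ Z^6.

Boundary ∂_1: C_1 → C_0 maps an edge to its endpoints' difference, ∂[p,q] = q − p. For instance
  ∂[v_0,v_2] = [v_2] − [v_0].
This gives a 5×9 integer matrix of rank 4; reducing to Smith normal form yields diagonal entries (1,1,1,1).

The boundary map ∂_2: C_2 → C_1 acts by ∂[p,q,r] = [q,r] − [p,r] + [p,q]. For instance
  ∂[v_0,v_3,v_4] = [v_3,v_4] − [v_0,v_4] + [v_0,v_3],
  ∂[v_1,v_2,v_3] = [v_2,v_3] − [v_1,v_3] + [v_1,v_2].
This gives a 9×6 integer matrix of rank 5; reducing to Smith normal form yields diagonal entries (1,1,1,1,1).

From H_k ≅ ker(∂_k) / im(∂_{k+1}) we obtain:

  H_0: rank C_0 − rank ∂_1 = 5 − 4 = 1, and the invariant factors of ∂_1 are all 1, so H_0 ≅ Z.
  H_1: rank ker ∂_1 − rank ∂_2 = (9 − 4) − 5 = 0, and the invariant factors of ∂_2 are all 1, so H_1 ≅ 0.
  H_2: rank ker ∂_2 − rank ∂_3 = (6 − 5) − 0 = 1, and there is no ∂_3, so H_2 ≅ Z.

As a check, the Euler characteristic is 5 − 9 + 6 = 2, which agrees with 1 − 0 + 1 = 2.

Hence the Betti numbers are b_0 = 1, b_1 = 0, b_2 = 1.

b_0 = 1, b_1 = 0, b_2 = 1.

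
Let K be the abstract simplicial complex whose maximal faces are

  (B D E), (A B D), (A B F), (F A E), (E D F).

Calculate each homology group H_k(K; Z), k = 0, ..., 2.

H_0 ≅ Z,  H_1 ≅ Z,  H_2 = 0.

Take the total order A < B < D < E < F on the vertex set. Then K (dimension 2) consists of the simplices:

  0-simplices (5): A, B, D, E, F
  1-simplices (10): AB, AD, AE, AF, BD, BE, BF, DE, DF, EF
  2-simplices (5): ABD, ABF, AEF, BDE, DEF

Hence C_0 ≅ Z^5, C_1 ≅ Z^10, C_2 ≅ Z^5.

∂_1: C_1 → C_0 maps an edge to its endpoints' difference, ∂[p,q] = q − p. For instance
  ∂BD = D − B.
This gives a 5×10 integer matrix of rank 4; reducing to Smith normal form yields diagonal entries (1,1,1,1).

∂_2: C_2 → C_1 maps a triangle to the signed sum of its edges. For instance
  ∂ABF = BF − AF + AB,
  ∂DEF = EF − DF + DE.
The 10×5 boundary matrix has rank 5 and Smith normal form diag(1,1,1,1,1).

From H_k ≅ ker(∂_k) / im(∂_{k+1}) we obtain:

  H_0: rank C_0 − rank ∂_1 = 5 − 4 = 1, and the invariant factors of ∂_1 are all 1, so H_0 ≅ Z.
  H_1: rank ker ∂_1 − rank ∂_2 = (10 − 4) − 5 = 1, and the invariant factors of ∂_2 are all 1, so H_1 ≅ Z.
  H_2: rank ker ∂_2 − rank ∂_3 = (5 − 5) − 0 = 0, and there is no ∂_3, so H_2 ≅ 0.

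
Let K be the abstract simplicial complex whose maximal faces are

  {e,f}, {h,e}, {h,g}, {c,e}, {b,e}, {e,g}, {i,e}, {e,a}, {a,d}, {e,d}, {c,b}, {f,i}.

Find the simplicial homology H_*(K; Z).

Fix the vertex order a < b < c < d < e < f < g < h < i and write every simplex with vertices in increasing order. Then dim K = 1 and the simplices of K are:

  0-simplices (9): a, b, c, d, e, f, g, h, i
  1-simplices (12): ad, ae, bc, be, ce, de, ef, eg, eh, ei, fi, gh

so the chain groups are C_0 ≅ Z^9, C_1 ≅ Z^12.

The boundary map ∂_1: C_1 → C_0 maps an edge to its endpoints' difference, ∂[p,q] = q − p.
As a 9×12 matrix over Z this has rank 8, with invariant factors (1,1,1,1,1,1,1,1).

Computing H_k = (kernel of ∂_k) / (image of ∂_{k+1}):

  H_0: rank C_0 − rank ∂_1 = 9 − 8 = 1, and the invariant factors of ∂_1 are all 1, so H_0 ≅ Z.
  H_1: rank ker ∂_1 − rank ∂_2 = (12 − 8) − 0 = 4, and there is no ∂_2, so H_1 ≅ Z^4.

(K is a triangulation of a wedge of 4 circles.)

H_0 ≅ Z,  H_1 ≅ Z^4.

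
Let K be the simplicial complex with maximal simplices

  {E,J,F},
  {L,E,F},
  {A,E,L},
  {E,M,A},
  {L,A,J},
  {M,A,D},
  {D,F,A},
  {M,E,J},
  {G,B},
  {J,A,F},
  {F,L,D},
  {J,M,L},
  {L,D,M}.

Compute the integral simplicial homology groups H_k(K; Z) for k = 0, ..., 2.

H_0 ≅ Z^2,  H_1 ≅ Z/2Z,  H_2 = 0.

Fix the vertex order A < B < D < E < F < G < J < L < M and write every simplex with vertices in increasing order. Then dim K = 2 and the simplices of K are:

  0-simplices (9): A, B, D, E, F, G, J, L, M
  1-simplices (19): AD, AE, AF, AJ, AL, AM, BG, DF, DL, DM, EF, EJ, EL, EM, FJ, FL, JL, JM, LM
  2-simplices (12): ADF, ADM, AEL, AEM, AFJ, AJL, DFL, DLM, EFJ, EFL, EJM, JLM

giving chain groups C_0 ≅ Z^9, C_1 ≅ Z^19, C_2 ≅ Z^12.

The boundary map ∂_1: C_1 → C_0 sends each edge [p,q] (with p < q) to q − p.
The resulting 9×19 matrix has rank 7, and its Smith normal form has invariant factors (1,1,1,1,1,1,1).

The boundary map ∂_2: C_2 → C_1 sends each 2-simplex [p,q,r] to [q,r] − [p,r] + [p,q]. For instance
  ∂DLM = LM − DM + DL,
  ∂ADM = DM − AM + AD.
This gives a 19×12 integer matrix of rank 12; reducing to Smith normal form yields diagonal entries (1,1,1,1,1,1,1,1,1,1,1,2).

Now H_k = ker ∂_k / im ∂_{k+1}, so:

  H_0: rank C_0 − rank ∂_1 = 9 − 7 = 2, and the invariant factors of ∂_1 are all 1, so H_0 = Z^2.
  H_1: rank ker ∂_1 − rank ∂_2 = (19 − 7) − 12 = 0, and ∂_2 has invariant factor 2 > 1, so H_1 = Z/2Z.
  H_2: rank ker ∂_2 − rank ∂_3 = (12 − 12) − 0 = 0, and there is no ∂_3, so H_2 = 0.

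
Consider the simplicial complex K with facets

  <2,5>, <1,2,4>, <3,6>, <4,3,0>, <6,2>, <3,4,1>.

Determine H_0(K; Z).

Fix the vertex order 0 < 1 < 2 < 3 < 4 < 5 < 6 and write every simplex with vertices in increasing order. Then dim K = 2 and the simplices of K are:

  0-simplices (7): [0], [1], [2], [3], [4], [5], [6]
  1-simplices (10): [0,3], [0,4], [1,2], [1,3], [1,4], [2,4], [2,5], [2,6], [3,4], [3,6]
  2-simplices (3): [0,3,4], [1,2,4], [1,3,4]

giving chain groups C_0 ≅ Z^7, C_1 ≅ Z^10, C_2 ≅ Z^3.

Boundary ∂_1: C_1 → C_0 maps an edge to its endpoints' difference, ∂[p,q] = q − p. For instance
  ∂[2,6] = [6] − [2].
This gives a 7×10 integer matrix of rank 6; reducing to Smith normal form yields diagonal entries (1,1,1,1,1,1).

The boundary map ∂_2: C_2 → C_1 acts by ∂[p,q,r] = [q,r] − [p,r] + [p,q]. For instance
  ∂[1,2,4] = [2,4] − [1,4] + [1,2],
  ∂[1,3,4] = [3,4] − [1,4] + [1,3].
The 10×3 boundary matrix has rank 3 and Smith normal form diag(1,1,1).

Reading off H_k = ker ∂_k / im ∂_{k+1}:

  H_0: rank C_0 − rank ∂_1 = 7 − 6 = 1, and the invariant factors of ∂_1 are all 1, so H_0 ≅ Z.

H_0 ≅ Z.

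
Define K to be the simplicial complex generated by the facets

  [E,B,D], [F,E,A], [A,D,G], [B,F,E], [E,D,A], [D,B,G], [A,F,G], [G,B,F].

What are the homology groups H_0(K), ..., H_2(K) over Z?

H_0 ≅ Z,  H_1 = 0,  H_2 ≅ Z.

Order the vertices as A < B < D < E < F < G. Listing each simplex with vertices in this order, K has dimension 2 with simplices:

  0-simplices (6): A, B, D, E, F, G
  1-simplices (12): AD, AE, AF, AG, BD, BE, BF, BG, DE, DG, EF, FG
  2-simplices (8): ADE, ADG, AEF, AFG, BDE, BDG, BEF, BFG

so the chain groups are C_0 ≅ Z^6, C_1 ≅ Z^12, C_2 ≅ Z^8.

The boundary map ∂_1: C_1 → C_0 maps an edge to its endpoints' difference, ∂[p,q] = q − p. For instance
  ∂BG = G − B.
This gives a 6×12 integer matrix of rank 5; reducing to Smith normal form yields diagonal entries (1,1,1,1,1).

∂_2: C_2 → C_1 maps a triangle to the signed sum of its edges. For instance
  ∂BFG = FG − BG + BF,
  ∂BDE = DE − BE + BD.
The 12×8 boundary matrix has rank 7 and Smith normal form diag(1,1,1,1,1,1,1).

Reading off H_k = ker ∂_k / im ∂_{k+1}:

  H_0: rank C_0 − rank ∂_1 = 6 − 5 = 1, and the invariant factors of ∂_1 are all 1, so H_0 ≅ Z.
  H_1: rank ker ∂_1 − rank ∂_2 = (12 − 5) − 7 = 0, and the invariant factors of ∂_2 are all 1, so H_1 ≅ 0.
  H_2: rank ker ∂_2 − rank ∂_3 = (8 − 7) − 0 = 1, and there is no ∂_3, so H_2 ≅ Z.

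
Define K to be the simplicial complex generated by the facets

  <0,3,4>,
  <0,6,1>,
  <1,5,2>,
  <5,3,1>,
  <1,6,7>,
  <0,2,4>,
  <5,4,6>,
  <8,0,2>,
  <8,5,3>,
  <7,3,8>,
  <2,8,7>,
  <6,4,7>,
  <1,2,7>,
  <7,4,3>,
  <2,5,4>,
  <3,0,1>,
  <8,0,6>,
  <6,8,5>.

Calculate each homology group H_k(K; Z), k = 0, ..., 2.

Take the total order 0 < 1 < 2 < 3 < 4 < 5 < 6 < 7 < 8 on the vertex set. Then K (dimension 2) consists of the simplices:

  0-simplices (9): [0], [1], [2], [3], [4], [5], [6], [7], [8]
  1-simplices (27): (27 of them)
  2-simplices (18): [0,1,3], [0,1,6], [0,2,4], [0,2,8], [0,3,4], [0,6,8], [1,2,5], [1,2,7], [1,3,5], [1,6,7], [2,4,5], [2,7,8], [3,4,7], [3,5,8], [3,7,8], [4,5,6], [4,6,7], [5,6,8]

Hence C_0 ≅ Z^9, C_1 ≅ Z^27, C_2 ≅ Z^18.

The boundary map ∂_1: C_1 → C_0 sends each edge [p,q] (with p < q) to q − p.
As a 9×27 matrix over Z this has rank 8, with invariant factors (1,1,1,1,1,1,1,1).

Boundary ∂_2: C_2 → C_1 sends each 2-simplex [p,q,r] to [q,r] − [p,r] + [p,q]. For instance
  ∂[0,3,4] = [3,4] − [0,4] + [0,3],
  ∂[3,7,8] = [7,8] − [3,8] + [3,7].
The resulting 27×18 matrix has rank 17, and its Smith normal form has invariant factors (1,1,1,1,1,1,1,1,1,1,1,1,1,1,1,1,1).

Reading off H_k = ker ∂_k / im ∂_{k+1}:

  H_0: rank C_0 − rank ∂_1 = 9 − 8 = 1, and the invariant factors of ∂_1 are all 1, so H_0 ≅ Z.
  H_1: rank ker ∂_1 − rank ∂_2 = (27 − 8) − 17 = 2, and the invariant factors of ∂_2 are all 1, so H_1 ≅ Z^2.
  H_2: rank ker ∂_2 − rank ∂_3 = (18 − 17) − 0 = 1, and there is no ∂_3, so H_2 ≅ Z.

H_0 ≅ Z,  H_1 ≅ Z^2,  H_2 ≅ Z.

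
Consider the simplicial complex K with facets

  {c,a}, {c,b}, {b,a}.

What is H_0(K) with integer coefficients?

We work with the vertex ordering a < b < c. The simplices of K, each written with vertices in increasing order, are:

  0-simplices (3): a, b, c
  1-simplices (3): ab, ac, bc

giving chain groups C_0 ≅ Z^3, C_1 ≅ Z^3.

∂_1: C_1 → C_0 is given by ∂[p,q] = [q] − [p]. For instance
  ∂ac = c − a.
This gives a 3×3 integer matrix of rank 2; reducing to Smith normal form yields diagonal entries (1,1).

From H_k ≅ ker(∂_k) / im(∂_{k+1}) we obtain:

  H_0: rank C_0 − rank ∂_1 = 3 − 2 = 1, and the invariant factors of ∂_1 are all 1, so H_0 = Z.

(K is a triangulation of the circle S^1.)

H_0 = Z.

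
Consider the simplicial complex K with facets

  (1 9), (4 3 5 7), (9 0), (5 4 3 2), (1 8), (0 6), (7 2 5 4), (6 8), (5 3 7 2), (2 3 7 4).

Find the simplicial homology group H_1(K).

H_1 = Z.

We work with the vertex ordering 0 < 1 < 2 < 3 < 4 < 5 < 6 < 7 < 8 < 9. The simplices of K, each written with vertices in increasing order, are:

  0-simplices (10): [0], [1], [2], [3], [4], [5], [6], [7], [8], [9]
  1-simplices (15): [0,6], [0,9], [1,8], [1,9], [2,3], [2,4], [2,5], [2,7], [3,4], [3,5], [3,7], [4,5], [4,7], [5,7], [6,8]
  2-simplices (10): [2,3,4], [2,3,5], [2,3,7], [2,4,5], [2,4,7], [2,5,7], [3,4,5], [3,4,7], [3,5,7], [4,5,7]
  3-simplices (5): [2,3,4,5], [2,3,4,7], [2,3,5,7], [2,4,5,7], [3,4,5,7]

so the chain groups are C_0 ≅ Z^10, C_1 ≅ Z^15, C_2 ≅ Z^10, C_3 ≅ Z^5.

The boundary map ∂_1: C_1 → C_0 is given by ∂[p,q] = [q] − [p].
The 10×15 boundary matrix has rank 8 and Smith normal form diag(1,1,1,1,1,1,1,1).

∂_2: C_2 → C_1 acts by ∂[p,q,r] = [q,r] − [p,r] + [p,q]. For instance
  ∂[3,5,7] = [5,7] − [3,7] + [3,5],
  ∂[4,5,7] = [5,7] − [4,7] + [4,5].
This gives a 15×10 integer matrix of rank 6; reducing to Smith normal form yields diagonal entries (1,1,1,1,1,1).

Boundary ∂_3: C_3 → C_2 sends each 3-simplex σ to the alternating sum Σ_i (−1)^i (σ with its i-th vertex removed). For instance
  ∂[2,4,5,7] = [4,5,7] − [2,5,7] + [2,4,7] − [2,4,5],
  ∂[3,4,5,7] = [4,5,7] − [3,5,7] + [3,4,7] − [3,4,5].
The resulting 10×5 matrix has rank 4, and its Smith normal form has invariant factors (1,1,1,1).

Computing H_k = (kernel of ∂_k) / (image of ∂_{k+1}):

  H_1: rank ker ∂_1 − rank ∂_2 = (15 − 8) − 6 = 1, and the invariant factors of ∂_2 are all 1, so H_1 = Z.

(K is a triangulation of the disjoint union of the circle S^1 and the 3-sphere S^3.)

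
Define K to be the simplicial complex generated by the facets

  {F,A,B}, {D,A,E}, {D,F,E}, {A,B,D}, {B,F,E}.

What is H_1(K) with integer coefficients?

Take the total order A < B < D < E < F on the vertex set. Then K (dimension 2) consists of the simplices:

  0-simplices (5): A, B, D, E, F
  1-simplices (10): AB, AD, AE, AF, BD, BE, BF, DE, DF, EF
  2-simplices (5): ABD, ABF, ADE, BEF, DEF

so the chain groups are C_0 ≅ Z^5, C_1 ≅ Z^10, C_2 ≅ Z^5.

∂_1: C_1 → C_0 sends each edge [p,q] (with p < q) to q − p. For instance
  ∂BE = E − B.
The resulting 5×10 matrix has rank 4, and its Smith normal form has invariant factors (1,1,1,1).

∂_2: C_2 → C_1 acts by ∂[p,q,r] = [q,r] − [p,r] + [p,q]. For instance
  ∂DEF = EF − DF + DE,
  ∂BEF = EF − BF + BE.
The resulting 10×5 matrix has rank 5, and its Smith normal form has invariant factors (1,1,1,1,1).

Reading off H_k = ker ∂_k / im ∂_{k+1}:

  H_1: rank ker ∂_1 − rank ∂_2 = (10 − 4) − 5 = 1, and the invariant factors of ∂_2 are all 1, so H_1 ≅ Z.

(K is a triangulation of the Möbius band.)

H_1 = Z.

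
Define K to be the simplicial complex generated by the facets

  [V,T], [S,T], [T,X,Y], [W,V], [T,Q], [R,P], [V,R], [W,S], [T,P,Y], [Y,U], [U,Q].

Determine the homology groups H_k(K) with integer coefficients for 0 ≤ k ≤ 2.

H_0 ≅ Z,  H_1 ≅ Z^3,  H_2 = 0.

We work with the vertex ordering P < Q < R < S < T < U < V < W < X < Y. The simplices of K, each written with vertices in increasing order, are:

  0-simplices (10): P, Q, R, S, T, U, V, W, X, Y
  1-simplices (14): PR, PT, PY, QT, QU, RV, ST, SW, TV, TX, TY, UY, VW, XY
  2-simplices (2): PTY, TXY

Hence C_0 ≅ Z^10, C_1 ≅ Z^14, C_2 ≅ Z^2.

The boundary map ∂_1: C_1 → C_0 maps an edge to its endpoints' difference, ∂[p,q] = q − p. For instance
  ∂TY = Y − T.
The 10×14 boundary matrix has rank 9 and Smith normal form diag(1,1,1,1,1,1,1,1,1).

∂_2: C_2 → C_1 acts by ∂[p,q,r] = [q,r] − [p,r] + [p,q]. For instance
  ∂TXY = XY − TY + TX,
  ∂PTY = TY − PY + PT.
As a 14×2 matrix over Z this has rank 2, with invariant factors (1,1).

Reading off H_k = ker ∂_k / im ∂_{k+1}:

  H_0: rank C_0 − rank ∂_1 = 10 − 9 = 1, and the invariant factors of ∂_1 are all 1, so H_0 ≅ Z.
  H_1: rank ker ∂_1 − rank ∂_2 = (14 − 9) − 2 = 3, and the invariant factors of ∂_2 are all 1, so H_1 ≅ Z^3.
  H_2: rank ker ∂_2 − rank ∂_3 = (2 − 2) − 0 = 0, and there is no ∂_3, so H_2 ≅ 0.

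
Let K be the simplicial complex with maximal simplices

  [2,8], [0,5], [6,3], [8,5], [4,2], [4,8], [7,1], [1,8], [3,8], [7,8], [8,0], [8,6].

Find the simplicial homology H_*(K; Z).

We work with the vertex ordering 0 < 1 < 2 < 3 < 4 < 5 < 6 < 7 < 8. The simplices of K, each written with vertices in increasing order, are:

  0-simplices (9): [0], [1], [2], [3], [4], [5], [6], [7], [8]
  1-simplices (12): [0,5], [0,8], [1,7], [1,8], [2,4], [2,8], [3,6], [3,8], [4,8], [5,8], [6,8], [7,8]

so the chain groups are C_0 ≅ Z^9, C_1 ≅ Z^12.

The boundary map ∂_1: C_1 → C_0 maps an edge to its endpoints' difference, ∂[p,q] = q − p. For instance
  ∂[0,8] = [8] − [0].
The resulting 9×12 matrix has rank 8, and its Smith normal form has invariant factors (1,1,1,1,1,1,1,1).

From H_k ≅ ker(∂_k) / im(∂_{k+1}) we obtain:

  H_0: rank C_0 − rank ∂_1 = 9 − 8 = 1, and the invariant factors of ∂_1 are all 1, so H_0 ≅ Z.
  H_1: rank ker ∂_1 − rank ∂_2 = (12 − 8) − 0 = 4, and there is no ∂_2, so H_1 ≅ Z^4.

H_0 ≅ Z,  H_1 ≅ Z^4.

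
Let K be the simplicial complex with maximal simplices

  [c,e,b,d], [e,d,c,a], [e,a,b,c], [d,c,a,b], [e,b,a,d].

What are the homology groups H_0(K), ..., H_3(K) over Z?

Fix the vertex order a < b < c < d < e and write every simplex with vertices in increasing order. Then dim K = 3 and the simplices of K are:

  0-simplices (5): a, b, c, d, e
  1-simplices (10): ab, ac, ad, ae, bc, bd, be, cd, ce, de
  2-simplices (10): abc, abd, abe, acd, ace, ade, bcd, bce, bde, cde
  3-simplices (5): abcd, abce, abde, acde, bcde

Hence C_0 ≅ Z^5, C_1 ≅ Z^10, C_2 ≅ Z^10, C_3 ≅ Z^5.

Boundary ∂_1: C_1 → C_0 is given by ∂[p,q] = [q] − [p].
As a 5×10 matrix over Z this has rank 4, with invariant factors (1,1,1,1).

∂_2: C_2 → C_1 maps a triangle to the signed sum of its edges. For instance
  ∂bde = de − be + bd,
  ∂ade = de − ae + ad.
The 10×10 boundary matrix has rank 6 and Smith normal form diag(1,1,1,1,1,1).

Boundary ∂_3: C_3 → C_2 sends each 3-simplex σ to the alternating sum Σ_i (−1)^i (σ with its i-th vertex removed). For instance
  ∂abce = bce − ace + abe − abc,
  ∂abde = bde − ade + abe − abd.
This gives a 10×5 integer matrix of rank 4; reducing to Smith normal form yields diagonal entries (1,1,1,1).

From H_k ≅ ker(∂_k) / im(∂_{k+1}) we obtain:

  H_0: rank C_0 − rank ∂_1 = 5 − 4 = 1, and the invariant factors of ∂_1 are all 1, so H_0 ≅ Z.
  H_1: rank ker ∂_1 − rank ∂_2 = (10 − 4) − 6 = 0, and the invariant factors of ∂_2 are all 1, so H_1 ≅ 0.
  H_2: rank ker ∂_2 − rank ∂_3 = (10 − 6) − 4 = 0, and the invariant factors of ∂_3 are all 1, so H_2 ≅ 0.
  H_3: rank ker ∂_3 − rank ∂_4 = (5 − 4) − 0 = 1, and there is no ∂_4, so H_3 ≅ Z.

H_0 ≅ Z,  H_1 = 0,  H_2 = 0,  H_3 ≅ Z.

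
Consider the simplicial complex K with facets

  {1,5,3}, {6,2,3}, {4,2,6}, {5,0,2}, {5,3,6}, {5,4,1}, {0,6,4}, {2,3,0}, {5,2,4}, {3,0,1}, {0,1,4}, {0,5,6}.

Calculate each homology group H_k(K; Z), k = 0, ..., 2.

H_0 = Z,  H_1 = Z/2,  H_2 = 0.

Order the vertices as 0 < 1 < 2 < 3 < 4 < 5 < 6. Listing each simplex with vertices in this order, K has dimension 2 with simplices:

  0-simplices (7): [0], [1], [2], [3], [4], [5], [6]
  1-simplices (18): [0,1], [0,2], [0,3], [0,4], [0,5], [0,6], [1,3], [1,4], [1,5], [2,3], [2,4], [2,5], [2,6], [3,5], [3,6], [4,5], [4,6], [5,6]
  2-simplices (12): [0,1,3], [0,1,4], [0,2,3], [0,2,5], [0,4,6], [0,5,6], [1,3,5], [1,4,5], [2,3,6], [2,4,5], [2,4,6], [3,5,6]

giving chain groups C_0 ≅ Z^7, C_1 ≅ Z^18, C_2 ≅ Z^12.

Boundary ∂_1: C_1 → C_0 sends each edge [p,q] (with p < q) to q − p. For instance
  ∂[2,6] = [6] − [2].
The resulting 7×18 matrix has rank 6, and its Smith normal form has invariant factors (1,1,1,1,1,1).

Boundary ∂_2: C_2 → C_1 maps a triangle to the signed sum of its edges. For instance
  ∂[2,4,6] = [4,6] − [2,6] + [2,4],
  ∂[0,4,6] = [4,6] − [0,6] + [0,4].
The 18×12 boundary matrix has rank 12 and Smith normal form diag(1,1,1,1,1,1,1,1,1,1,1,2).

Computing H_k = (kernel of ∂_k) / (image of ∂_{k+1}):

  H_0: rank C_0 − rank ∂_1 = 7 − 6 = 1, and the invariant factors of ∂_1 are all 1, so H_0 = Z.
  H_1: rank ker ∂_1 − rank ∂_2 = (18 − 6) − 12 = 0, and ∂_2 has invariant factor 2 > 1, so H_1 = Z/2.
  H_2: rank ker ∂_2 − rank ∂_3 = (12 − 12) − 0 = 0, and there is no ∂_3, so H_2 = 0.

As a check, the Euler characteristic is 7 − 18 + 12 = 1, which agrees with 1 − 0 + 0 = 1.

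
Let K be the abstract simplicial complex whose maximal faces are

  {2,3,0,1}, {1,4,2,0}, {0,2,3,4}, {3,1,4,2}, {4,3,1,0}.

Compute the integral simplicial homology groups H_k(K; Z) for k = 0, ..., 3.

H_0 = Z,  H_1 = 0,  H_2 = 0,  H_3 = Z.

We work with the vertex ordering 0 < 1 < 2 < 3 < 4. The simplices of K, each written with vertices in increasing order, are:

  0-simplices (5): [0], [1], [2], [3], [4]
  1-simplices (10): [0,1], [0,2], [0,3], [0,4], [1,2], [1,3], [1,4], [2,3], [2,4], [3,4]
  2-simplices (10): [0,1,2], [0,1,3], [0,1,4], [0,2,3], [0,2,4], [0,3,4], [1,2,3], [1,2,4], [1,3,4], [2,3,4]
  3-simplices (5): [0,1,2,3], [0,1,2,4], [0,1,3,4], [0,2,3,4], [1,2,3,4]

Hence C_0 ≅ Z^5, C_1 ≅ Z^10, C_2 ≅ Z^10, C_3 ≅ Z^5.

∂_1: C_1 → C_0 is given by ∂[p,q] = [q] − [p].
The resulting 5×10 matrix has rank 4, and its Smith normal form has invariant factors (1,1,1,1).

∂_2: C_2 → C_1 sends each 2-simplex [p,q,r] to [q,r] − [p,r] + [p,q]. For instance
  ∂[2,3,4] = [3,4] − [2,4] + [2,3],
  ∂[0,1,2] = [1,2] − [0,2] + [0,1].
As a 10×10 matrix over Z this has rank 6, with invariant factors (1,1,1,1,1,1).

Boundary ∂_3: C_3 → C_2 sends each 3-simplex σ to the alternating sum Σ_i (−1)^i (σ with its i-th vertex removed). For instance
  ∂[0,1,3,4] = [1,3,4] − [0,3,4] + [0,1,4] − [0,1,3],
  ∂[0,2,3,4] = [2,3,4] − [0,3,4] + [0,2,4] − [0,2,3].
As a 10×5 matrix over Z this has rank 4, with invariant factors (1,1,1,1).

Reading off H_k = ker ∂_k / im ∂_{k+1}:

  H_0: rank C_0 − rank ∂_1 = 5 − 4 = 1, and the invariant factors of ∂_1 are all 1, so H_0 ≅ Z.
  H_1: rank ker ∂_1 − rank ∂_2 = (10 − 4) − 6 = 0, and the invariant factors of ∂_2 are all 1, so H_1 ≅ 0.
  H_2: rank ker ∂_2 − rank ∂_3 = (10 − 6) − 4 = 0, and the invariant factors of ∂_3 are all 1, so H_2 ≅ 0.
  H_3: rank ker ∂_3 − rank ∂_4 = (5 − 4) − 0 = 1, and there is no ∂_4, so H_3 ≅ Z.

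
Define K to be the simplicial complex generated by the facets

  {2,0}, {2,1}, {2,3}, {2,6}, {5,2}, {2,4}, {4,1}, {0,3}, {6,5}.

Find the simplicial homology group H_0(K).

H_0 ≅ Z.

Fix the vertex order 0 < 1 < 2 < 3 < 4 < 5 < 6 and write every simplex with vertices in increasing order. Then dim K = 1 and the simplices of K are:

  0-simplices (7): [0], [1], [2], [3], [4], [5], [6]
  1-simplices (9): [0,2], [0,3], [1,2], [1,4], [2,3], [2,4], [2,5], [2,6], [5,6]

Hence C_0 ≅ Z^7, C_1 ≅ Z^9.

∂_1: C_1 → C_0 sends each edge [p,q] (with p < q) to q − p.
The resulting 7×9 matrix has rank 6, and its Smith normal form has invariant factors (1,1,1,1,1,1).

From H_k ≅ ker(∂_k) / im(∂_{k+1}) we obtain:

  H_0: rank C_0 − rank ∂_1 = 7 − 6 = 1, and the invariant factors of ∂_1 are all 1, so H_0 = Z.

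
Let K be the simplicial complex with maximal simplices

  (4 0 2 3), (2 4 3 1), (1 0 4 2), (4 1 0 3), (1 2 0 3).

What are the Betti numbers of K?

b_0 = 1, b_1 = 0, b_2 = 0, b_3 = 1.

Take the total order 0 < 1 < 2 < 3 < 4 on the vertex set. Then K (dimension 3) consists of the simplices:

  0-simplices (5): [0], [1], [2], [3], [4]
  1-simplices (10): [0,1], [0,2], [0,3], [0,4], [1,2], [1,3], [1,4], [2,3], [2,4], [3,4]
  2-simplices (10): [0,1,2], [0,1,3], [0,1,4], [0,2,3], [0,2,4], [0,3,4], [1,2,3], [1,2,4], [1,3,4], [2,3,4]
  3-simplices (5): [0,1,2,3], [0,1,2,4], [0,1,3,4], [0,2,3,4], [1,2,3,4]

Hence C_0 ≅ Z^5, C_1 ≅ Z^10, C_2 ≅ Z^10, C_3 ≅ Z^5.

∂_1: C_1 → C_0 sends each edge [p,q] (with p < q) to q − p. For instance
  ∂[0,3] = [3] − [0].
The resulting 5×10 matrix has rank 4, and its Smith normal form has invariant factors (1,1,1,1).

∂_2: C_2 → C_1 maps a triangle to the signed sum of its edges. For instance
  ∂[0,3,4] = [3,4] − [0,4] + [0,3],
  ∂[2,3,4] = [3,4] − [2,4] + [2,3].
The 10×10 boundary matrix has rank 6 and Smith normal form diag(1,1,1,1,1,1).

The boundary map ∂_3: C_3 → C_2 sends each 3-simplex σ to the alternating sum Σ_i (−1)^i (σ with its i-th vertex removed). For instance
  ∂[0,1,2,3] = [1,2,3] − [0,2,3] + [0,1,3] − [0,1,2],
  ∂[0,2,3,4] = [2,3,4] − [0,3,4] + [0,2,4] − [0,2,3].
The 10×5 boundary matrix has rank 4 and Smith normal form diag(1,1,1,1).

Now H_k = ker ∂_k / im ∂_{k+1}, so:

  H_0: rank C_0 − rank ∂_1 = 5 − 4 = 1, and the invariant factors of ∂_1 are all 1, so H_0 = Z.
  H_1: rank ker ∂_1 − rank ∂_2 = (10 − 4) − 6 = 0, and the invariant factors of ∂_2 are all 1, so H_1 = 0.
  H_2: rank ker ∂_2 − rank ∂_3 = (10 − 6) − 4 = 0, and the invariant factors of ∂_3 are all 1, so H_2 = 0.
  H_3: rank ker ∂_3 − rank ∂_4 = (5 − 4) − 0 = 1, and there is no ∂_4, so H_3 = Z.

As a check, the Euler characteristic is 5 − 10 + 10 − 5 = 0, which agrees with 1 − 0 + 0 − 1 = 0.

Hence the Betti numbers are b_0 = 1, b_1 = 0, b_2 = 0, b_3 = 1.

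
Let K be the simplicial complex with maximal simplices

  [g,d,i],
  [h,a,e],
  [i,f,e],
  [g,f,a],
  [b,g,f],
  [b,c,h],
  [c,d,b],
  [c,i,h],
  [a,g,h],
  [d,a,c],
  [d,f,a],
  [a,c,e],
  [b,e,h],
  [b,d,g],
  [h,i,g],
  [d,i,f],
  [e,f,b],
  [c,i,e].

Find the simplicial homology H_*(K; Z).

H_0 = Z,  H_1 = Z ⊕ Z/2,  H_2 = 0.

Order the vertices as a < b < c < d < e < f < g < h < i. Listing each simplex with vertices in this order, K has dimension 2 with simplices:

  0-simplices (9): a, b, c, d, e, f, g, h, i
  1-simplices (27): ac, ad, ae, af, ag, ah, bc, bd, be, bf, bg, bh, cd, ce, ch, ci, df, dg, di, ef, eh, ei, fg, fi, gh, gi, hi
  2-simplices (18): acd, ace, adf, aeh, afg, agh, bcd, bch, bdg, bef, beh, bfg, cei, chi, dfi, dgi, efi, ghi

giving chain groups C_0 ≅ Z^9, C_1 ≅ Z^27, C_2 ≅ Z^18.

Boundary ∂_1: C_1 → C_0 maps an edge to its endpoints' difference, ∂[p,q] = q − p. For instance
  ∂ae = e − a.
The resulting 9×27 matrix has rank 8, and its Smith normal form has invariant factors (1,1,1,1,1,1,1,1).

∂_2: C_2 → C_1 acts by ∂[p,q,r] = [q,r] − [p,r] + [p,q]. For instance
  ∂bfg = fg − bg + bf,
  ∂efi = fi − ei + ef.
As a 27×18 matrix over Z this has rank 18, with invariant factors (1,1,1,1,1,1,1,1,1,1,1,1,1,1,1,1,1,2).

From H_k ≅ ker(∂_k) / im(∂_{k+1}) we obtain:

  H_0: rank C_0 − rank ∂_1 = 9 − 8 = 1, and the invariant factors of ∂_1 are all 1, so H_0 = Z.
  H_1: rank ker ∂_1 − rank ∂_2 = (27 − 8) − 18 = 1, and ∂_2 has invariant factor 2 > 1, so H_1 = Z ⊕ Z/2.
  H_2: rank ker ∂_2 − rank ∂_3 = (18 − 18) − 0 = 0, and there is no ∂_3, so H_2 = 0.

As a check, the Euler characteristic is 9 − 27 + 18 = 0, which agrees with 1 − 1 + 0 = 0.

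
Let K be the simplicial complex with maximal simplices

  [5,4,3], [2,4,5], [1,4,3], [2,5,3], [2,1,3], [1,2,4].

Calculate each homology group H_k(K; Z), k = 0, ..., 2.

H_0 = Z,  H_1 = 0,  H_2 = Z.

Fix the vertex order 1 < 2 < 3 < 4 < 5 and write every simplex with vertices in increasing order. Then dim K = 2 and the simplices of K are:

  0-simplices (5): [1], [2], [3], [4], [5]
  1-simplices (9): [1,2], [1,3], [1,4], [2,3], [2,4], [2,5], [3,4], [3,5], [4,5]
  2-simplices (6): [1,2,3], [1,2,4], [1,3,4], [2,3,5], [2,4,5], [3,4,5]

so the chain groups are C_0 ≅ Z^5, C_1 ≅ Z^9, C_2 ≅ Z^6.

The boundary map ∂_1: C_1 → C_0 is given by ∂[p,q] = [q] − [p].
As a 5×9 matrix over Z this has rank 4, with invariant factors (1,1,1,1).

∂_2: C_2 → C_1 sends each 2-simplex [p,q,r] to [q,r] − [p,r] + [p,q]. For instance
  ∂[1,3,4] = [3,4] − [1,4] + [1,3],
  ∂[1,2,3] = [2,3] − [1,3] + [1,2].
The 9×6 boundary matrix has rank 5 and Smith normal form diag(1,1,1,1,1).

Computing H_k = (kernel of ∂_k) / (image of ∂_{k+1}):

  H_0: rank C_0 − rank ∂_1 = 5 − 4 = 1, and the invariant factors of ∂_1 are all 1, so H_0 = Z.
  H_1: rank ker ∂_1 − rank ∂_2 = (9 − 4) − 5 = 0, and the invariant factors of ∂_2 are all 1, so H_1 = 0.
  H_2: rank ker ∂_2 − rank ∂_3 = (6 − 5) − 0 = 1, and there is no ∂_3, so H_2 = Z.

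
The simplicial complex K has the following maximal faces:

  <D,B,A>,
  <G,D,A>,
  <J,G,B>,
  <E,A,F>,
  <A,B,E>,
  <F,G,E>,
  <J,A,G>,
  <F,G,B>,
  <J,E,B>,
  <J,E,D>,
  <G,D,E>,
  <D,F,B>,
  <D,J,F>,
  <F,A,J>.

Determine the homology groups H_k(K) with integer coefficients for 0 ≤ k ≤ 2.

H_0 = Z,  H_1 = Z^2,  H_2 = Z.

Fix the vertex order A < B < D < E < F < G < J and write every simplex with vertices in increasing order. Then dim K = 2 and the simplices of K are:

  0-simplices (7): A, B, D, E, F, G, J
  1-simplices (21): AB, AD, AE, AF, AG, AJ, BD, BE, BF, BG, BJ, DE, DF, DG, DJ, EF, EG, EJ, FG, FJ, GJ
  2-simplices (14): ABD, ABE, ADG, AEF, AFJ, AGJ, BDF, BEJ, BFG, BGJ, DEG, DEJ, DFJ, EFG

so the chain groups are C_0 ≅ Z^7, C_1 ≅ Z^21, C_2 ≅ Z^14.

Boundary ∂_1: C_1 → C_0 maps an edge to its endpoints' difference, ∂[p,q] = q − p. For instance
  ∂BD = D − B.
The resulting 7×21 matrix has rank 6, and its Smith normal form has invariant factors (1,1,1,1,1,1).

∂_2: C_2 → C_1 maps a triangle to the signed sum of its edges. For instance
  ∂AGJ = GJ − AJ + AG,
  ∂BGJ = GJ − BJ + BG.
The resulting 21×14 matrix has rank 13, and its Smith normal form has invariant factors (1,1,1,1,1,1,1,1,1,1,1,1,1).

From H_k ≅ ker(∂_k) / im(∂_{k+1}) we obtain:

  H_0: rank C_0 − rank ∂_1 = 7 − 6 = 1, and the invariant factors of ∂_1 are all 1, so H_0 = Z.
  H_1: rank ker ∂_1 − rank ∂_2 = (21 − 6) − 13 = 2, and the invariant factors of ∂_2 are all 1, so H_1 = Z^2.
  H_2: rank ker ∂_2 − rank ∂_3 = (14 − 13) − 0 = 1, and there is no ∂_3, so H_2 = Z.

(K is a triangulation of the torus T^2.)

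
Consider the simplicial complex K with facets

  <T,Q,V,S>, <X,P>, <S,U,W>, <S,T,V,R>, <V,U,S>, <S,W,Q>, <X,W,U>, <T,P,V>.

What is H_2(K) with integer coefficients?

H_2 ≅ 0.

Take the total order P < Q < R < S < T < U < V < W < X on the vertex set. Then K (dimension 3) consists of the simplices:

  0-simplices (9): P, Q, R, S, T, U, V, W, X
  1-simplices (19): PT, PV, PX, QS, QT, QV, QW, RS, RT, RV, ST, SU, SV, SW, TV, UV, UW, UX, WX
  2-simplices (12): PTV, QST, QSV, QSW, QTV, RST, RSV, RTV, STV, SUV, SUW, UWX
  3-simplices (2): QSTV, RSTV

giving chain groups C_0 ≅ Z^9, C_1 ≅ Z^19, C_2 ≅ Z^12, C_3 ≅ Z^2.

The boundary map ∂_1: C_1 → C_0 maps an edge to its endpoints' difference, ∂[p,q] = q − p. For instance
  ∂WX = X − W.
This gives a 9×19 integer matrix of rank 8; reducing to Smith normal form yields diagonal entries (1,1,1,1,1,1,1,1).

Boundary ∂_2: C_2 → C_1 maps a triangle to the signed sum of its edges. For instance
  ∂QSV = SV − QV + QS,
  ∂QTV = TV − QV + QT.
The 19×12 boundary matrix has rank 10 and Smith normal form diag(1,1,1,1,1,1,1,1,1,1).

Boundary ∂_3: C_3 → C_2 sends each 3-simplex σ to the alternating sum Σ_i (−1)^i (σ with its i-th vertex removed). For instance
  ∂QSTV = STV − QTV + QSV − QST,
  ∂RSTV = STV − RTV + RSV − RST.
As a 12×2 matrix over Z this has rank 2, with invariant factors (1,1).

Computing H_k = (kernel of ∂_k) / (image of ∂_{k+1}):

  H_2: rank ker ∂_2 − rank ∂_3 = (12 − 10) − 2 = 0, and the invariant factors of ∂_3 are all 1, so H_2 ≅ 0.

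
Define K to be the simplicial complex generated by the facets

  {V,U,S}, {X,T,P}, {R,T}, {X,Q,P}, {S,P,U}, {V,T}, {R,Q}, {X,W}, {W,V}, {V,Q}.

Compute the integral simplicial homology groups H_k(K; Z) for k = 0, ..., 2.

Order the vertices as P < Q < R < S < T < U < V < W < X. Listing each simplex with vertices in this order, K has dimension 2 with simplices:

  0-simplices (9): P, Q, R, S, T, U, V, W, X
  1-simplices (16): PQ, PS, PT, PU, PX, QR, QV, QX, RT, SU, SV, TV, TX, UV, VW, WX
  2-simplices (4): PQX, PSU, PTX, SUV

so the chain groups are C_0 ≅ Z^9, C_1 ≅ Z^16, C_2 ≅ Z^4.

Boundary ∂_1: C_1 → C_0 is given by ∂[p,q] = [q] − [p]. For instance
  ∂UV = V − U.
This gives a 9×16 integer matrix of rank 8; reducing to Smith normal form yields diagonal entries (1,1,1,1,1,1,1,1).

∂_2: C_2 → C_1 maps a triangle to the signed sum of its edges. For instance
  ∂PQX = QX − PX + PQ,
  ∂PTX = TX − PX + PT.
The 16×4 boundary matrix has rank 4 and Smith normal form diag(1,1,1,1).

Computing H_k = (kernel of ∂_k) / (image of ∂_{k+1}):

  H_0: rank C_0 − rank ∂_1 = 9 − 8 = 1, and the invariant factors of ∂_1 are all 1, so H_0 = Z.
  H_1: rank ker ∂_1 − rank ∂_2 = (16 − 8) − 4 = 4, and the invariant factors of ∂_2 are all 1, so H_1 = Z^4.
  H_2: rank ker ∂_2 − rank ∂_3 = (4 − 4) − 0 = 0, and there is no ∂_3, so H_2 = 0.

H_0 = Z,  H_1 = Z^4,  H_2 = 0.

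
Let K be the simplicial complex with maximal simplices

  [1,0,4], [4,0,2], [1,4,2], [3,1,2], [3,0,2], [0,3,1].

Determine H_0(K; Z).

H_0 ≅ Z.

K has 5 vertices, 9 edges, 6 triangles.
rank ∂_0 = 0, rank ∂_1 = 4 ⇒ b_0 = 5 − 0 − 4 = 1; all invariant factors of ∂_1 are 1 so no torsion. So H_0 = Z.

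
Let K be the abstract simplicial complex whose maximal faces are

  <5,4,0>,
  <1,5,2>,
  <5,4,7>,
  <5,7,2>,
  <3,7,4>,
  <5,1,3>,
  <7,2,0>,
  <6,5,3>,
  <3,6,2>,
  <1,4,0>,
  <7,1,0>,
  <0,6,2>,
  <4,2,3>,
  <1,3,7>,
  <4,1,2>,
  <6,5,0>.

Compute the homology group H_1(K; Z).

K has 8 vertices, 24 edges, 16 triangles.
rank ∂_1 = 7, rank ∂_2 = 15 ⇒ b_1 = 24 − 7 − 15 = 2; all invariant factors of ∂_2 are 1 so no torsion. So H_1 ≅ Z^2.

H_1 = Z^2.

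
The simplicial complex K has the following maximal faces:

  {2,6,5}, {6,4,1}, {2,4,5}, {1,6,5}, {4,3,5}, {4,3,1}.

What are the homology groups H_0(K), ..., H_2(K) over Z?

H_0 = Z,  H_1 = Z,  H_2 = 0.

Fix the vertex order 1 < 2 < 3 < 4 < 5 < 6 and write every simplex with vertices in increasing order. Then dim K = 2 and the simplices of K are:

  0-simplices (6): [1], [2], [3], [4], [5], [6]
  1-simplices (12): [1,3], [1,4], [1,5], [1,6], [2,4], [2,5], [2,6], [3,4], [3,5], [4,5], [4,6], [5,6]
  2-simplices (6): [1,3,4], [1,4,6], [1,5,6], [2,4,5], [2,5,6], [3,4,5]

so the chain groups are C_0 ≅ Z^6, C_1 ≅ Z^12, C_2 ≅ Z^6.

The boundary map ∂_1: C_1 → C_0 is given by ∂[p,q] = [q] − [p].
The 6×12 boundary matrix has rank 5 and Smith normal form diag(1,1,1,1,1).

Boundary ∂_2: C_2 → C_1 maps a triangle to the signed sum of its edges. For instance
  ∂[3,4,5] = [4,5] − [3,5] + [3,4],
  ∂[1,4,6] = [4,6] − [1,6] + [1,4].
This gives a 12×6 integer matrix of rank 6; reducing to Smith normal form yields diagonal entries (1,1,1,1,1,1).

Computing H_k = (kernel of ∂_k) / (image of ∂_{k+1}):

  H_0: rank C_0 − rank ∂_1 = 6 − 5 = 1, and the invariant factors of ∂_1 are all 1, so H_0 = Z.
  H_1: rank ker ∂_1 − rank ∂_2 = (12 − 5) − 6 = 1, and the invariant factors of ∂_2 are all 1, so H_1 = Z.
  H_2: rank ker ∂_2 − rank ∂_3 = (6 − 6) − 0 = 0, and there is no ∂_3, so H_2 = 0.

As a check, the Euler characteristic is 6 − 12 + 6 = 0, which agrees with 1 − 1 + 0 = 0.
(K is a triangulation of the cylinder S^1 x I.)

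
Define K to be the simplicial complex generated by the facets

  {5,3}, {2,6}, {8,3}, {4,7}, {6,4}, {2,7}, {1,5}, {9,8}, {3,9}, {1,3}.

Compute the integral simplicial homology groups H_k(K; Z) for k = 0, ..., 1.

We work with the vertex ordering 1 < 2 < 3 < 4 < 5 < 6 < 7 < 8 < 9. The simplices of K, each written with vertices in increasing order, are:

  0-simplices (9): [1], [2], [3], [4], [5], [6], [7], [8], [9]
  1-simplices (10): [1,3], [1,5], [2,6], [2,7], [3,5], [3,8], [3,9], [4,6], [4,7], [8,9]

so the chain groups are C_0 ≅ Z^9, C_1 ≅ Z^10.

∂_1: C_1 → C_0 is given by ∂[p,q] = [q] − [p].
As a 9×10 matrix over Z this has rank 7, with invariant factors (1,1,1,1,1,1,1).

Reading off H_k = ker ∂_k / im ∂_{k+1}:

  H_0: rank C_0 − rank ∂_1 = 9 − 7 = 2, and the invariant factors of ∂_1 are all 1, so H_0 = Z^2.
  H_1: rank ker ∂_1 − rank ∂_2 = (10 − 7) − 0 = 3, and there is no ∂_2, so H_1 = Z^3.

H_0 = Z^2,  H_1 = Z^3.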